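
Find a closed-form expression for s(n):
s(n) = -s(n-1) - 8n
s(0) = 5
First-order linear with linear forcing.
Homogeneous solution: s_h(n) = A·(-1)^n.
Try particular s_p(n) = pn + q. Substituting:
  pn + q = -(p(n-1) + q) - 8n.
Matching the n-coefficient: p = -p - 8 ⇒ p = -4.
Matching constants: q = p - q ⇒ q = -2.
General: s(n) = A·(-1)^n - 4 n - 2.
Apply s(0) = 5: A - 2 = 5 ⇒ A = 7.
So s(n) = 7 \left(-1\right)^{n} - 4 n - 2.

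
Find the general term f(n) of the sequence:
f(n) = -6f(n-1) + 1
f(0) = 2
First-order linear non-homogeneous.
Homogeneous solution: f_h(n) = A·(-6)^n.
Try constant particular solution f_p = K: K = -6K + 1 ⇒ K = \frac{1}{7}.
General: f(n) = A·(-6)^n + \frac{1}{7}.
Apply f(0) = 2: A + \frac{1}{7} = 2 ⇒ A = \frac{13}{7}.
So f(n) = \frac{13 \left(-6\right)^{n}}{7} + \frac{1}{7}.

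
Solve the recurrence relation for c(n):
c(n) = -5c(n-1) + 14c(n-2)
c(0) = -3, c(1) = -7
Characteristic equation: x² + 5x - 14 = 0, which factors as (x - (2))(x - (-7)) = 0.
Roots r₁ = 2, r₂ = -7 (distinct).
General solution: c(n) = A·(2)^n + B·(-7)^n.
From c(0) = -3: A + B = -3.
From c(1) = -7: 2A - 7B = -7.
Solving: A = - \frac{28}{9}, B = \frac{1}{9}.
So c(n) = \frac{\left(-7\right)^{n}}{9} - \frac{28 \cdot 2^{n}}{9}.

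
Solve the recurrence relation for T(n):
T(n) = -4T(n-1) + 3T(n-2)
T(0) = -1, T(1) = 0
Characteristic equation: x² + 4x - 3 = 0.
Discriminant Δ = (-4)² + 4·(3) = 28.
Roots r₁,₂ = (-4 ± √28)/2, so r₁ = -2 + \sqrt{7}, r₂ = - \sqrt{7} - 2.
General solution: T(n) = A·r₁^n + B·r₂^n.
From the initial conditions, A + B = -1 and r₁A + r₂B = 0.
Since r₁ - r₂ = √28: A = (0 - (-1)r₂)/√28 = - \frac{1}{2} - \frac{\sqrt{7}}{7}, and B = -1 - A = - \frac{1}{2} + \frac{\sqrt{7}}{7}.
So T(n) = \left(- \frac{1}{2} - \frac{\sqrt{7}}{7}\right)\left(-2 + \sqrt{7}\right)^n + \left(- \frac{1}{2} + \frac{\sqrt{7}}{7}\right)\left(- \sqrt{7} - 2\right)^n.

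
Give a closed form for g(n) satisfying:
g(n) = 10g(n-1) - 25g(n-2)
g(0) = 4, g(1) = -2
Characteristic equation: x² - 10x + 25 = 0, which is (x - (5))².
Repeated root r = 5.
General solution: g(n) = (A + Bn)·(5)^n.
From g(0) = 4: A = 4.
From g(1) = -2: (A + B)·(5) = -2 ⇒ B = - \frac{22}{5}.
So g(n) = \left(4 - \frac{22 n}{5}\right) \cdot (5)^n.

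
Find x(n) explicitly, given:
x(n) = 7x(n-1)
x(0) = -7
This is a homogeneous first-order recurrence with ratio 7.
By induction x(n) = x(0) · (7)^n = - 7 \cdot 7^{n}.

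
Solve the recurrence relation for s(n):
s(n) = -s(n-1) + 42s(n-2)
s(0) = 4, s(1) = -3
Characteristic equation: x² + x - 42 = 0, which factors as (x - (6))(x - (-7)) = 0.
Roots r₁ = 6, r₂ = -7 (distinct).
General solution: s(n) = A·(6)^n + B·(-7)^n.
From s(0) = 4: A + B = 4.
From s(1) = -3: 6A - 7B = -3.
Solving: A = \frac{25}{13}, B = \frac{27}{13}.
So s(n) = \frac{27 \left(-7\right)^{n}}{13} + \frac{25 \cdot 6^{n}}{13}.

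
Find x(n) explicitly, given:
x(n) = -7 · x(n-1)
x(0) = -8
Pure geometric recurrence with ratio -7.
By induction x(n) = x(0) · (-7)^n = - 8 \left(-7\right)^{n}.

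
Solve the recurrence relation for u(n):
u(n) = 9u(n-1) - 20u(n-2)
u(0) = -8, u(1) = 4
Characteristic equation: x² - 9x + 20 = 0, which factors as (x - (4))(x - (5)) = 0.
Roots r₁ = 4, r₂ = 5 (distinct).
General solution: u(n) = A·(4)^n + B·(5)^n.
From u(0) = -8: A + B = -8.
From u(1) = 4: 4A + 5B = 4.
Solving: A = -44, B = 36.
So u(n) = - 44 \cdot 4^{n} + 36 \cdot 5^{n}.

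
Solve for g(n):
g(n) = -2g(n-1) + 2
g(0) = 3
First-order linear non-homogeneous.
Homogeneous solution: g_h(n) = A·(-2)^n.
Try constant particular solution g_p = K: K = -2K + 2 ⇒ K = \frac{2}{3}.
General: g(n) = A·(-2)^n + \frac{2}{3}.
Apply g(0) = 3: A + \frac{2}{3} = 3 ⇒ A = \frac{7}{3}.
So g(n) = \frac{7 \left(-2\right)^{n}}{3} + \frac{2}{3}.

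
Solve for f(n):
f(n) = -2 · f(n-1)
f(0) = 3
Pure geometric recurrence with ratio -2.
By induction f(n) = f(0) · (-2)^n = 3 \left(-2\right)^{n}.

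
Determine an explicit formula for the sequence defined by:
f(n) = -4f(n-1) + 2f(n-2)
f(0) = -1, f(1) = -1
Characteristic equation: x² + 4x - 2 = 0.
Discriminant Δ = (-4)² + 4·(2) = 24.
Roots r₁,₂ = (-4 ± √24)/2, so r₁ = -2 + \sqrt{6}, r₂ = - \sqrt{6} - 2.
General solution: f(n) = A·r₁^n + B·r₂^n.
From the initial conditions, A + B = -1 and r₁A + r₂B = -1.
Since r₁ - r₂ = √24: A = (-1 - (-1)r₂)/√24 = - \frac{\sqrt{6}}{4} - \frac{1}{2}, and B = -1 - A = - \frac{1}{2} + \frac{\sqrt{6}}{4}.
So f(n) = \left(- \frac{\sqrt{6}}{4} - \frac{1}{2}\right)\left(-2 + \sqrt{6}\right)^n + \left(- \frac{1}{2} + \frac{\sqrt{6}}{4}\right)\left(- \sqrt{6} - 2\right)^n.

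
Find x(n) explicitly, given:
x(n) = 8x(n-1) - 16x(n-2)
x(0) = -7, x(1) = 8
Characteristic equation: x² - 8x + 16 = 0, which is (x - (4))².
Repeated root r = 4.
General solution: x(n) = (A + Bn)·(4)^n.
From x(0) = -7: A = -7.
From x(1) = 8: (A + B)·(4) = 8 ⇒ B = 9.
So x(n) = \left(9 n - 7\right) \cdot (4)^n.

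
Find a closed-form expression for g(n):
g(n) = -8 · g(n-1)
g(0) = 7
Pure geometric recurrence with ratio -8.
By induction g(n) = g(0) · (-8)^n = 7 \left(-8\right)^{n}.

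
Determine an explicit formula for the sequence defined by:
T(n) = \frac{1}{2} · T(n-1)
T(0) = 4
Pure geometric recurrence with ratio \frac{1}{2}.
By induction T(n) = T(0) · (\frac{1}{2})^n = 4 \cdot 2^{- n}.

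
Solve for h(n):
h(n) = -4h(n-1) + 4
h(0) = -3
First-order linear non-homogeneous.
Homogeneous solution: h_h(n) = A·(-4)^n.
Try constant particular solution h_p = K: K = -4K + 4 ⇒ K = \frac{4}{5}.
General: h(n) = A·(-4)^n + \frac{4}{5}.
Apply h(0) = -3: A + \frac{4}{5} = -3 ⇒ A = - \frac{19}{5}.
So h(n) = \frac{4}{5} - \frac{19 \left(-4\right)^{n}}{5}.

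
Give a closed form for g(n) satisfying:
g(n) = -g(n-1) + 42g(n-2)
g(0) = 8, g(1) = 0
Characteristic equation: x² + x - 42 = 0, which factors as (x - (6))(x - (-7)) = 0.
Roots r₁ = 6, r₂ = -7 (distinct).
General solution: g(n) = A·(6)^n + B·(-7)^n.
From g(0) = 8: A + B = 8.
From g(1) = 0: 6A - 7B = 0.
Solving: A = \frac{56}{13}, B = \frac{48}{13}.
So g(n) = \frac{48 \left(-7\right)^{n}}{13} + \frac{56 \cdot 6^{n}}{13}.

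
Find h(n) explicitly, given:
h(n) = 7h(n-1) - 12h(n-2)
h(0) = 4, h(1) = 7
Characteristic equation: x² - 7x + 12 = 0, which factors as (x - (4))(x - (3)) = 0.
Roots r₁ = 4, r₂ = 3 (distinct).
General solution: h(n) = A·(4)^n + B·(3)^n.
From h(0) = 4: A + B = 4.
From h(1) = 7: 4A + 3B = 7.
Solving: A = -5, B = 9.
So h(n) = 9 \cdot 3^{n} - 5 \cdot 4^{n}.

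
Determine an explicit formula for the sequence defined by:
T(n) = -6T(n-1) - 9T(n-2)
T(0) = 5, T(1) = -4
Characteristic equation: x² + 6x + 9 = 0, which is (x - (-3))².
Repeated root r = -3.
General solution: T(n) = (A + Bn)·(-3)^n.
From T(0) = 5: A = 5.
From T(1) = -4: (A + B)·(-3) = -4 ⇒ B = - \frac{11}{3}.
So T(n) = \left(5 - \frac{11 n}{3}\right) \cdot (-3)^n.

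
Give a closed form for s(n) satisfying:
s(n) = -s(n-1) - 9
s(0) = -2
First-order linear non-homogeneous.
Homogeneous solution: s_h(n) = A·(-1)^n.
Try constant particular solution s_p = K: K = -K - 9 ⇒ K = - \frac{9}{2}.
General: s(n) = A·(-1)^n - \frac{9}{2}.
Apply s(0) = -2: A - \frac{9}{2} = -2 ⇒ A = \frac{5}{2}.
So s(n) = \frac{5 \left(-1\right)^{n}}{2} - \frac{9}{2}.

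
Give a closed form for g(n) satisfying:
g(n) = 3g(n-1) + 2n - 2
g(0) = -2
First-order linear with linear forcing.
Homogeneous solution: g_h(n) = A·(3)^n.
Try particular g_p(n) = pn + q. Substituting:
  pn + q = 3(p(n-1) + q) + 2n - 2.
Matching the n-coefficient: p = 3p + 2 ⇒ p = -1.
Matching constants: q = -3p + 3q - 2 ⇒ q = - \frac{1}{2}.
General: g(n) = A·(3)^n - n - \frac{1}{2}.
Apply g(0) = -2: A - \frac{1}{2} = -2 ⇒ A = - \frac{3}{2}.
So g(n) = - \frac{3 \cdot 3^{n}}{2} - n - \frac{1}{2}.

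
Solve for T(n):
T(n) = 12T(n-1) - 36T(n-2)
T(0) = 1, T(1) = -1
Characteristic equation: x² - 12x + 36 = 0, which is (x - (6))².
Repeated root r = 6.
General solution: T(n) = (A + Bn)·(6)^n.
From T(0) = 1: A = 1.
From T(1) = -1: (A + B)·(6) = -1 ⇒ B = - \frac{7}{6}.
So T(n) = \left(1 - \frac{7 n}{6}\right) \cdot (6)^n.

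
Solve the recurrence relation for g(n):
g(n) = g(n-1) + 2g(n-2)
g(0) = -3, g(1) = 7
Characteristic equation: x² - x - 2 = 0, which factors as (x - (2))(x - (-1)) = 0.
Roots r₁ = 2, r₂ = -1 (distinct).
General solution: g(n) = A·(2)^n + B·(-1)^n.
From g(0) = -3: A + B = -3.
From g(1) = 7: 2A - B = 7.
Solving: A = \frac{4}{3}, B = - \frac{13}{3}.
So g(n) = - \frac{13 \left(-1\right)^{n}}{3} + \frac{4 \cdot 2^{n}}{3}.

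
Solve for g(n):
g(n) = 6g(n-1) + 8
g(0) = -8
First-order linear non-homogeneous.
Homogeneous solution: g_h(n) = A·(6)^n.
Try constant particular solution g_p = K: K = 6K + 8 ⇒ K = - \frac{8}{5}.
General: g(n) = A·(6)^n - \frac{8}{5}.
Apply g(0) = -8: A - \frac{8}{5} = -8 ⇒ A = - \frac{32}{5}.
So g(n) = - \frac{32 \cdot 6^{n}}{5} - \frac{8}{5}.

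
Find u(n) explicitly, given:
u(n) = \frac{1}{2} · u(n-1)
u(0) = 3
Pure geometric recurrence with ratio \frac{1}{2}.
By induction u(n) = u(0) · (\frac{1}{2})^n = 3 \cdot 2^{- n}.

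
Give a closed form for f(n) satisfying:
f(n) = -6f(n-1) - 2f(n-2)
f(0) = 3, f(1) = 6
Characteristic equation: x² + 6x + 2 = 0.
Discriminant Δ = (-6)² + 4·(-2) = 28.
Roots r₁,₂ = (-6 ± √28)/2, so r₁ = -3 + \sqrt{7}, r₂ = -3 - \sqrt{7}.
General solution: f(n) = A·r₁^n + B·r₂^n.
From the initial conditions, A + B = 3 and r₁A + r₂B = 6.
Since r₁ - r₂ = √28: A = (6 - (3)r₂)/√28 = \frac{3}{2} + \frac{15 \sqrt{7}}{14}, and B = 3 - A = \frac{3}{2} - \frac{15 \sqrt{7}}{14}.
So f(n) = \left(\frac{3}{2} + \frac{15 \sqrt{7}}{14}\right)\left(-3 + \sqrt{7}\right)^n + \left(\frac{3}{2} - \frac{15 \sqrt{7}}{14}\right)\left(-3 - \sqrt{7}\right)^n.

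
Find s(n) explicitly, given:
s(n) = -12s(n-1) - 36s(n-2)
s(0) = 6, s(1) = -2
Characteristic equation: x² + 12x + 36 = 0, which is (x - (-6))².
Repeated root r = -6.
General solution: s(n) = (A + Bn)·(-6)^n.
From s(0) = 6: A = 6.
From s(1) = -2: (A + B)·(-6) = -2 ⇒ B = - \frac{17}{3}.
So s(n) = \left(6 - \frac{17 n}{3}\right) \cdot (-6)^n.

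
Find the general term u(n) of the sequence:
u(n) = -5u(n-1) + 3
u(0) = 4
First-order linear non-homogeneous.
Homogeneous solution: u_h(n) = A·(-5)^n.
Try constant particular solution u_p = K: K = -5K + 3 ⇒ K = \frac{1}{2}.
General: u(n) = A·(-5)^n + \frac{1}{2}.
Apply u(0) = 4: A + \frac{1}{2} = 4 ⇒ A = \frac{7}{2}.
So u(n) = \frac{7 \left(-5\right)^{n}}{2} + \frac{1}{2}.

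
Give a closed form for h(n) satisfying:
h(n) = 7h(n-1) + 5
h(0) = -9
First-order linear non-homogeneous.
Homogeneous solution: h_h(n) = A·(7)^n.
Try constant particular solution h_p = K: K = 7K + 5 ⇒ K = - \frac{5}{6}.
General: h(n) = A·(7)^n - \frac{5}{6}.
Apply h(0) = -9: A - \frac{5}{6} = -9 ⇒ A = - \frac{49}{6}.
So h(n) = - \frac{49 \cdot 7^{n}}{6} - \frac{5}{6}.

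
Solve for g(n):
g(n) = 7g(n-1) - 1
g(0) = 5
First-order linear non-homogeneous.
Homogeneous solution: g_h(n) = A·(7)^n.
Try constant particular solution g_p = K: K = 7K - 1 ⇒ K = \frac{1}{6}.
General: g(n) = A·(7)^n + \frac{1}{6}.
Apply g(0) = 5: A + \frac{1}{6} = 5 ⇒ A = \frac{29}{6}.
So g(n) = \frac{29 \cdot 7^{n}}{6} + \frac{1}{6}.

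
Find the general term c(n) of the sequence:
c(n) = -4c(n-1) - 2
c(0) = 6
First-order linear non-homogeneous.
Homogeneous solution: c_h(n) = A·(-4)^n.
Try constant particular solution c_p = K: K = -4K - 2 ⇒ K = - \frac{2}{5}.
General: c(n) = A·(-4)^n - \frac{2}{5}.
Apply c(0) = 6: A - \frac{2}{5} = 6 ⇒ A = \frac{32}{5}.
So c(n) = \frac{32 \left(-4\right)^{n}}{5} - \frac{2}{5}.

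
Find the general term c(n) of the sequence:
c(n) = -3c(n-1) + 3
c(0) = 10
First-order linear non-homogeneous.
Homogeneous solution: c_h(n) = A·(-3)^n.
Try constant particular solution c_p = K: K = -3K + 3 ⇒ K = \frac{3}{4}.
General: c(n) = A·(-3)^n + \frac{3}{4}.
Apply c(0) = 10: A + \frac{3}{4} = 10 ⇒ A = \frac{37}{4}.
So c(n) = \frac{37 \left(-3\right)^{n}}{4} + \frac{3}{4}.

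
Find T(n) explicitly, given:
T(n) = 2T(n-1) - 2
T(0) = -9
First-order linear non-homogeneous.
Homogeneous solution: T_h(n) = A·(2)^n.
Try constant particular solution T_p = K: K = 2K - 2 ⇒ K = 2.
General: T(n) = A·(2)^n + 2.
Apply T(0) = -9: A + 2 = -9 ⇒ A = -11.
So T(n) = 2 - 11 \cdot 2^{n}.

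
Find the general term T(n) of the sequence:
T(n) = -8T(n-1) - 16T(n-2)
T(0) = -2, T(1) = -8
Characteristic equation: x² + 8x + 16 = 0, which is (x - (-4))².
Repeated root r = -4.
General solution: T(n) = (A + Bn)·(-4)^n.
From T(0) = -2: A = -2.
From T(1) = -8: (A + B)·(-4) = -8 ⇒ B = 4.
So T(n) = \left(4 n - 2\right) \cdot (-4)^n.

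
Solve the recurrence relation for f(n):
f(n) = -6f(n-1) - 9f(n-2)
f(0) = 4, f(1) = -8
Characteristic equation: x² + 6x + 9 = 0, which is (x - (-3))².
Repeated root r = -3.
General solution: f(n) = (A + Bn)·(-3)^n.
From f(0) = 4: A = 4.
From f(1) = -8: (A + B)·(-3) = -8 ⇒ B = - \frac{4}{3}.
So f(n) = \left(4 - \frac{4 n}{3}\right) \cdot (-3)^n.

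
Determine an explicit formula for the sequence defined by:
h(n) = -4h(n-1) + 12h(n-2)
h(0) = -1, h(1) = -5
Characteristic equation: x² + 4x - 12 = 0, which factors as (x - (-6))(x - (2)) = 0.
Roots r₁ = -6, r₂ = 2 (distinct).
General solution: h(n) = A·(-6)^n + B·(2)^n.
From h(0) = -1: A + B = -1.
From h(1) = -5: -6A + 2B = -5.
Solving: A = \frac{3}{8}, B = - \frac{11}{8}.
So h(n) = \frac{3 \left(-6\right)^{n}}{8} - \frac{11 \cdot 2^{n}}{8}.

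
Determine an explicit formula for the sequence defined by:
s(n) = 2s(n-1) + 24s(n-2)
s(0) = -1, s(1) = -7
Characteristic equation: x² - 2x - 24 = 0, which factors as (x - (6))(x - (-4)) = 0.
Roots r₁ = 6, r₂ = -4 (distinct).
General solution: s(n) = A·(6)^n + B·(-4)^n.
From s(0) = -1: A + B = -1.
From s(1) = -7: 6A - 4B = -7.
Solving: A = - \frac{11}{10}, B = \frac{1}{10}.
So s(n) = \frac{\left(-4\right)^{n}}{10} - \frac{11 \cdot 6^{n}}{10}.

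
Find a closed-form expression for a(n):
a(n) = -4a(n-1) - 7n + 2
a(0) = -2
First-order linear with linear forcing.
Homogeneous solution: a_h(n) = A·(-4)^n.
Try particular a_p(n) = pn + q. Substituting:
  pn + q = -4(p(n-1) + q) - 7n + 2.
Matching the n-coefficient: p = -4p - 7 ⇒ p = - \frac{7}{5}.
Matching constants: q = 4p - 4q + 2 ⇒ q = - \frac{18}{25}.
General: a(n) = A·(-4)^n - \frac{7 n}{5} - \frac{18}{25}.
Apply a(0) = -2: A - \frac{18}{25} = -2 ⇒ A = - \frac{32}{25}.
So a(n) = - \frac{32 \left(-4\right)^{n}}{25} - \frac{7 n}{5} - \frac{18}{25}.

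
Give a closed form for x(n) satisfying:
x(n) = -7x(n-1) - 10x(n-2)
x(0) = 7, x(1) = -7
Characteristic equation: x² + 7x + 10 = 0, which factors as (x - (-2))(x - (-5)) = 0.
Roots r₁ = -2, r₂ = -5 (distinct).
General solution: x(n) = A·(-2)^n + B·(-5)^n.
From x(0) = 7: A + B = 7.
From x(1) = -7: -2A - 5B = -7.
Solving: A = \frac{28}{3}, B = - \frac{7}{3}.
So x(n) = \frac{28 \left(-2\right)^{n}}{3} - \frac{7 \left(-5\right)^{n}}{3}.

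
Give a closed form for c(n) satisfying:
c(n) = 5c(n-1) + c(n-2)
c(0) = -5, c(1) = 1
Characteristic equation: x² - 5x - 1 = 0.
Discriminant Δ = (5)² + 4·(1) = 29.
Roots r₁,₂ = (5 ± √29)/2, so r₁ = \frac{5}{2} + \frac{\sqrt{29}}{2}, r₂ = \frac{5}{2} - \frac{\sqrt{29}}{2}.
General solution: c(n) = A·r₁^n + B·r₂^n.
From the initial conditions, A + B = -5 and r₁A + r₂B = 1.
Since r₁ - r₂ = √29: A = (1 - (-5)r₂)/√29 = - \frac{5}{2} + \frac{27 \sqrt{29}}{58}, and B = -5 - A = - \frac{27 \sqrt{29}}{58} - \frac{5}{2}.
So c(n) = \left(- \frac{5}{2} + \frac{27 \sqrt{29}}{58}\right)\left(\frac{5}{2} + \frac{\sqrt{29}}{2}\right)^n + \left(- \frac{27 \sqrt{29}}{58} - \frac{5}{2}\right)\left(\frac{5}{2} - \frac{\sqrt{29}}{2}\right)^n.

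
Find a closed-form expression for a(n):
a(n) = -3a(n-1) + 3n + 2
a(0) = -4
First-order linear with linear forcing.
Homogeneous solution: a_h(n) = A·(-3)^n.
Try particular a_p(n) = pn + q. Substituting:
  pn + q = -3(p(n-1) + q) + 3n + 2.
Matching the n-coefficient: p = -3p + 3 ⇒ p = \frac{3}{4}.
Matching constants: q = 3p - 3q + 2 ⇒ q = \frac{17}{16}.
General: a(n) = A·(-3)^n + \frac{3 n}{4} + \frac{17}{16}.
Apply a(0) = -4: A + \frac{17}{16} = -4 ⇒ A = - \frac{81}{16}.
So a(n) = - \frac{81 \left(-3\right)^{n}}{16} + \frac{3 n}{4} + \frac{17}{16}.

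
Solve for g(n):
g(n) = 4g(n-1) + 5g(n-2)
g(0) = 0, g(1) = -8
Characteristic equation: x² - 4x - 5 = 0, which factors as (x - (-1))(x - (5)) = 0.
Roots r₁ = -1, r₂ = 5 (distinct).
General solution: g(n) = A·(-1)^n + B·(5)^n.
From g(0) = 0: A + B = 0.
From g(1) = -8: -A + 5B = -8.
Solving: A = \frac{4}{3}, B = - \frac{4}{3}.
So g(n) = \frac{4 \left(-1\right)^{n}}{3} - \frac{4 \cdot 5^{n}}{3}.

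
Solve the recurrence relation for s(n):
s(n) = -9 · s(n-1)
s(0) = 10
Pure geometric recurrence with ratio -9.
By induction s(n) = s(0) · (-9)^n = 10 \left(-9\right)^{n}.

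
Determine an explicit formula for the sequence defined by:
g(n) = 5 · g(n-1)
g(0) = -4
Pure geometric recurrence with ratio 5.
By induction g(n) = g(0) · (5)^n = - 4 \cdot 5^{n}.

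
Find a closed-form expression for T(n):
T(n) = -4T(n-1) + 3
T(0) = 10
First-order linear non-homogeneous.
Homogeneous solution: T_h(n) = A·(-4)^n.
Try constant particular solution T_p = K: K = -4K + 3 ⇒ K = \frac{3}{5}.
General: T(n) = A·(-4)^n + \frac{3}{5}.
Apply T(0) = 10: A + \frac{3}{5} = 10 ⇒ A = \frac{47}{5}.
So T(n) = \frac{47 \left(-4\right)^{n}}{5} + \frac{3}{5}.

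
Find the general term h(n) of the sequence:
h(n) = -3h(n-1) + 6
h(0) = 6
First-order linear non-homogeneous.
Homogeneous solution: h_h(n) = A·(-3)^n.
Try constant particular solution h_p = K: K = -3K + 6 ⇒ K = \frac{3}{2}.
General: h(n) = A·(-3)^n + \frac{3}{2}.
Apply h(0) = 6: A + \frac{3}{2} = 6 ⇒ A = \frac{9}{2}.
So h(n) = \frac{9 \left(-3\right)^{n}}{2} + \frac{3}{2}.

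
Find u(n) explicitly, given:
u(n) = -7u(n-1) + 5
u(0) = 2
First-order linear non-homogeneous.
Homogeneous solution: u_h(n) = A·(-7)^n.
Try constant particular solution u_p = K: K = -7K + 5 ⇒ K = \frac{5}{8}.
General: u(n) = A·(-7)^n + \frac{5}{8}.
Apply u(0) = 2: A + \frac{5}{8} = 2 ⇒ A = \frac{11}{8}.
So u(n) = \frac{11 \left(-7\right)^{n}}{8} + \frac{5}{8}.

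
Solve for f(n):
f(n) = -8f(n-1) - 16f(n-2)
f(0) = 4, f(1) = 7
Characteristic equation: x² + 8x + 16 = 0, which is (x - (-4))².
Repeated root r = -4.
General solution: f(n) = (A + Bn)·(-4)^n.
From f(0) = 4: A = 4.
From f(1) = 7: (A + B)·(-4) = 7 ⇒ B = - \frac{23}{4}.
So f(n) = \left(4 - \frac{23 n}{4}\right) \cdot (-4)^n.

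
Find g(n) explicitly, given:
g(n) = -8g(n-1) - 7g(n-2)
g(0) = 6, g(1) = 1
Characteristic equation: x² + 8x + 7 = 0, which factors as (x - (-7))(x - (-1)) = 0.
Roots r₁ = -7, r₂ = -1 (distinct).
General solution: g(n) = A·(-7)^n + B·(-1)^n.
From g(0) = 6: A + B = 6.
From g(1) = 1: -7A - B = 1.
Solving: A = - \frac{7}{6}, B = \frac{43}{6}.
So g(n) = \frac{43 \left(-1\right)^{n}}{6} - \frac{7 \left(-7\right)^{n}}{6}.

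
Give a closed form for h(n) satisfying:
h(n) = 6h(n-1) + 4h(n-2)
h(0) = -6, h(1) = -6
Characteristic equation: x² - 6x - 4 = 0.
Discriminant Δ = (6)² + 4·(4) = 52.
Roots r₁,₂ = (6 ± √52)/2, so r₁ = 3 + \sqrt{13}, r₂ = 3 - \sqrt{13}.
General solution: h(n) = A·r₁^n + B·r₂^n.
From the initial conditions, A + B = -6 and r₁A + r₂B = -6.
Since r₁ - r₂ = √52: A = (-6 - (-6)r₂)/√52 = -3 + \frac{6 \sqrt{13}}{13}, and B = -6 - A = -3 - \frac{6 \sqrt{13}}{13}.
So h(n) = \left(-3 + \frac{6 \sqrt{13}}{13}\right)\left(3 + \sqrt{13}\right)^n + \left(-3 - \frac{6 \sqrt{13}}{13}\right)\left(3 - \sqrt{13}\right)^n.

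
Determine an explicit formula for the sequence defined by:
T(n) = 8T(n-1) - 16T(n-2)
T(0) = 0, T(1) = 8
Characteristic equation: x² - 8x + 16 = 0, which is (x - (4))².
Repeated root r = 4.
General solution: T(n) = (A + Bn)·(4)^n.
From T(0) = 0: A = 0.
From T(1) = 8: (A + B)·(4) = 8 ⇒ B = 2.
So T(n) = \left(2 n\right) \cdot (4)^n.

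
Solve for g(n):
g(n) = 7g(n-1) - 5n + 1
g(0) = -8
First-order linear with linear forcing.
Homogeneous solution: g_h(n) = A·(7)^n.
Try particular g_p(n) = pn + q. Substituting:
  pn + q = 7(p(n-1) + q) - 5n + 1.
Matching the n-coefficient: p = 7p - 5 ⇒ p = \frac{5}{6}.
Matching constants: q = -7p + 7q + 1 ⇒ q = \frac{29}{36}.
General: g(n) = A·(7)^n + \frac{5 n}{6} + \frac{29}{36}.
Apply g(0) = -8: A + \frac{29}{36} = -8 ⇒ A = - \frac{317}{36}.
So g(n) = - \frac{317 \cdot 7^{n}}{36} + \frac{5 n}{6} + \frac{29}{36}.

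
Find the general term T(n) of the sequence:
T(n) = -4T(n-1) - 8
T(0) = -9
First-order linear non-homogeneous.
Homogeneous solution: T_h(n) = A·(-4)^n.
Try constant particular solution T_p = K: K = -4K - 8 ⇒ K = - \frac{8}{5}.
General: T(n) = A·(-4)^n - \frac{8}{5}.
Apply T(0) = -9: A - \frac{8}{5} = -9 ⇒ A = - \frac{37}{5}.
So T(n) = - \frac{37 \left(-4\right)^{n}}{5} - \frac{8}{5}.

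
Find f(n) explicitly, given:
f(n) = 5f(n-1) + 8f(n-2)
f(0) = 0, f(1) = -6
Characteristic equation: x² - 5x - 8 = 0.
Discriminant Δ = (5)² + 4·(8) = 57.
Roots r₁,₂ = (5 ± √57)/2, so r₁ = \frac{5}{2} + \frac{\sqrt{57}}{2}, r₂ = \frac{5}{2} - \frac{\sqrt{57}}{2}.
General solution: f(n) = A·r₁^n + B·r₂^n.
From the initial conditions, A + B = 0 and r₁A + r₂B = -6.
Since r₁ - r₂ = √57: A = (-6 - (0)r₂)/√57 = - \frac{2 \sqrt{57}}{19}, and B = 0 - A = \frac{2 \sqrt{57}}{19}.
So f(n) = \left(- \frac{2 \sqrt{57}}{19}\right)\left(\frac{5}{2} + \frac{\sqrt{57}}{2}\right)^n + \left(\frac{2 \sqrt{57}}{19}\right)\left(\frac{5}{2} - \frac{\sqrt{57}}{2}\right)^n.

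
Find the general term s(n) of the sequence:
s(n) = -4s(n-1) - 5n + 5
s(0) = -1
First-order linear with linear forcing.
Homogeneous solution: s_h(n) = A·(-4)^n.
Try particular s_p(n) = pn + q. Substituting:
  pn + q = -4(p(n-1) + q) - 5n + 5.
Matching the n-coefficient: p = -4p - 5 ⇒ p = -1.
Matching constants: q = 4p - 4q + 5 ⇒ q = \frac{1}{5}.
General: s(n) = A·(-4)^n - n + \frac{1}{5}.
Apply s(0) = -1: A + \frac{1}{5} = -1 ⇒ A = - \frac{6}{5}.
So s(n) = - \frac{6 \left(-4\right)^{n}}{5} - n + \frac{1}{5}.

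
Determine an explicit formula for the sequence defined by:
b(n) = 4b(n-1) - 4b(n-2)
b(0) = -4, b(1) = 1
Characteristic equation: x² - 4x + 4 = 0, which is (x - (2))².
Repeated root r = 2.
General solution: b(n) = (A + Bn)·(2)^n.
From b(0) = -4: A = -4.
From b(1) = 1: (A + B)·(2) = 1 ⇒ B = \frac{9}{2}.
So b(n) = \left(\frac{9 n}{2} - 4\right) \cdot (2)^n.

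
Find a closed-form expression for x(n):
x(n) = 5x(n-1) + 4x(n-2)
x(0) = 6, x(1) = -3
Characteristic equation: x² - 5x - 4 = 0.
Discriminant Δ = (5)² + 4·(4) = 41.
Roots r₁,₂ = (5 ± √41)/2, so r₁ = \frac{5}{2} + \frac{\sqrt{41}}{2}, r₂ = \frac{5}{2} - \frac{\sqrt{41}}{2}.
General solution: x(n) = A·r₁^n + B·r₂^n.
From the initial conditions, A + B = 6 and r₁A + r₂B = -3.
Since r₁ - r₂ = √41: A = (-3 - (6)r₂)/√41 = 3 - \frac{18 \sqrt{41}}{41}, and B = 6 - A = \frac{18 \sqrt{41}}{41} + 3.
So x(n) = \left(3 - \frac{18 \sqrt{41}}{41}\right)\left(\frac{5}{2} + \frac{\sqrt{41}}{2}\right)^n + \left(\frac{18 \sqrt{41}}{41} + 3\right)\left(\frac{5}{2} - \frac{\sqrt{41}}{2}\right)^n.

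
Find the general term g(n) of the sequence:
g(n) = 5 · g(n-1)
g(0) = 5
Pure geometric recurrence with ratio 5.
By induction g(n) = g(0) · (5)^n = 5 \cdot 5^{n}.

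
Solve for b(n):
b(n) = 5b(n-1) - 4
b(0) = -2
First-order linear non-homogeneous.
Homogeneous solution: b_h(n) = A·(5)^n.
Try constant particular solution b_p = K: K = 5K - 4 ⇒ K = 1.
General: b(n) = A·(5)^n + 1.
Apply b(0) = -2: A + 1 = -2 ⇒ A = -3.
So b(n) = 1 - 3 \cdot 5^{n}.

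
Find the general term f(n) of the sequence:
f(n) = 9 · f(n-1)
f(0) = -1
Pure geometric recurrence with ratio 9.
By induction f(n) = f(0) · (9)^n = - 9^{n}.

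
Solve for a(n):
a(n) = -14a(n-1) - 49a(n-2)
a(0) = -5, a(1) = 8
Characteristic equation: x² + 14x + 49 = 0, which is (x - (-7))².
Repeated root r = -7.
General solution: a(n) = (A + Bn)·(-7)^n.
From a(0) = -5: A = -5.
From a(1) = 8: (A + B)·(-7) = 8 ⇒ B = \frac{27}{7}.
So a(n) = \left(\frac{27 n}{7} - 5\right) \cdot (-7)^n.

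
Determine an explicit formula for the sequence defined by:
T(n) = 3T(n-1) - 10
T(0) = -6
First-order linear non-homogeneous.
Homogeneous solution: T_h(n) = A·(3)^n.
Try constant particular solution T_p = K: K = 3K - 10 ⇒ K = 5.
General: T(n) = A·(3)^n + 5.
Apply T(0) = -6: A + 5 = -6 ⇒ A = -11.
So T(n) = 5 - 11 \cdot 3^{n}.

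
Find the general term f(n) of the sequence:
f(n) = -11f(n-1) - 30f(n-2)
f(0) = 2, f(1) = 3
Characteristic equation: x² + 11x + 30 = 0, which factors as (x - (-5))(x - (-6)) = 0.
Roots r₁ = -5, r₂ = -6 (distinct).
General solution: f(n) = A·(-5)^n + B·(-6)^n.
From f(0) = 2: A + B = 2.
From f(1) = 3: -5A - 6B = 3.
Solving: A = 15, B = -13.
So f(n) = 15 \left(-5\right)^{n} - 13 \left(-6\right)^{n}.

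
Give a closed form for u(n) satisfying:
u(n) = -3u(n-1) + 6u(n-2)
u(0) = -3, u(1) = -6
Characteristic equation: x² + 3x - 6 = 0.
Discriminant Δ = (-3)² + 4·(6) = 33.
Roots r₁,₂ = (-3 ± √33)/2, so r₁ = - \frac{3}{2} + \frac{\sqrt{33}}{2}, r₂ = - \frac{\sqrt{33}}{2} - \frac{3}{2}.
General solution: u(n) = A·r₁^n + B·r₂^n.
From the initial conditions, A + B = -3 and r₁A + r₂B = -6.
Since r₁ - r₂ = √33: A = (-6 - (-3)r₂)/√33 = - \frac{7 \sqrt{33}}{22} - \frac{3}{2}, and B = -3 - A = - \frac{3}{2} + \frac{7 \sqrt{33}}{22}.
So u(n) = \left(- \frac{7 \sqrt{33}}{22} - \frac{3}{2}\right)\left(- \frac{3}{2} + \frac{\sqrt{33}}{2}\right)^n + \left(- \frac{3}{2} + \frac{7 \sqrt{33}}{22}\right)\left(- \frac{\sqrt{33}}{2} - \frac{3}{2}\right)^n.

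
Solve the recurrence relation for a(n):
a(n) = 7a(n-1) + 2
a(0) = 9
First-order linear non-homogeneous.
Homogeneous solution: a_h(n) = A·(7)^n.
Try constant particular solution a_p = K: K = 7K + 2 ⇒ K = - \frac{1}{3}.
General: a(n) = A·(7)^n - \frac{1}{3}.
Apply a(0) = 9: A - \frac{1}{3} = 9 ⇒ A = \frac{28}{3}.
So a(n) = \frac{28 \cdot 7^{n}}{3} - \frac{1}{3}.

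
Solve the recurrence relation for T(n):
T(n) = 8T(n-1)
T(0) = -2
This is a homogeneous first-order recurrence with ratio 8.
By induction T(n) = T(0) · (8)^n = - 2 \cdot 8^{n}.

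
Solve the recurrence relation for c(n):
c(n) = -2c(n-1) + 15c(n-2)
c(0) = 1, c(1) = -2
Characteristic equation: x² + 2x - 15 = 0, which factors as (x - (-5))(x - (3)) = 0.
Roots r₁ = -5, r₂ = 3 (distinct).
General solution: c(n) = A·(-5)^n + B·(3)^n.
From c(0) = 1: A + B = 1.
From c(1) = -2: -5A + 3B = -2.
Solving: A = \frac{5}{8}, B = \frac{3}{8}.
So c(n) = \frac{5 \left(-5\right)^{n}}{8} + \frac{3 \cdot 3^{n}}{8}.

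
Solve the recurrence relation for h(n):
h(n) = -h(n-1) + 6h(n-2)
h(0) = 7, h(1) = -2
Characteristic equation: x² + x - 6 = 0, which factors as (x - (-3))(x - (2)) = 0.
Roots r₁ = -3, r₂ = 2 (distinct).
General solution: h(n) = A·(-3)^n + B·(2)^n.
From h(0) = 7: A + B = 7.
From h(1) = -2: -3A + 2B = -2.
Solving: A = \frac{16}{5}, B = \frac{19}{5}.
So h(n) = \frac{16 \left(-3\right)^{n}}{5} + \frac{19 \cdot 2^{n}}{5}.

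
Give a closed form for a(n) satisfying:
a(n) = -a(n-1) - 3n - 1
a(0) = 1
First-order linear with linear forcing.
Homogeneous solution: a_h(n) = A·(-1)^n.
Try particular a_p(n) = pn + q. Substituting:
  pn + q = -(p(n-1) + q) - 3n - 1.
Matching the n-coefficient: p = -p - 3 ⇒ p = - \frac{3}{2}.
Matching constants: q = p - q - 1 ⇒ q = - \frac{5}{4}.
General: a(n) = A·(-1)^n - \frac{3 n}{2} - \frac{5}{4}.
Apply a(0) = 1: A - \frac{5}{4} = 1 ⇒ A = \frac{9}{4}.
So a(n) = \frac{9 \left(-1\right)^{n}}{4} - \frac{3 n}{2} - \frac{5}{4}.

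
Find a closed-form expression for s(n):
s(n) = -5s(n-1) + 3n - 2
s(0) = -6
First-order linear with linear forcing.
Homogeneous solution: s_h(n) = A·(-5)^n.
Try particular s_p(n) = pn + q. Substituting:
  pn + q = -5(p(n-1) + q) + 3n - 2.
Matching the n-coefficient: p = -5p + 3 ⇒ p = \frac{1}{2}.
Matching constants: q = 5p - 5q - 2 ⇒ q = \frac{1}{12}.
General: s(n) = A·(-5)^n + \frac{n}{2} + \frac{1}{12}.
Apply s(0) = -6: A + \frac{1}{12} = -6 ⇒ A = - \frac{73}{12}.
So s(n) = - \frac{73 \left(-5\right)^{n}}{12} + \frac{n}{2} + \frac{1}{12}.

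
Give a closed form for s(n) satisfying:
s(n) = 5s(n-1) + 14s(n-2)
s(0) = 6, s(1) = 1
Characteristic equation: x² - 5x - 14 = 0, which factors as (x - (-2))(x - (7)) = 0.
Roots r₁ = -2, r₂ = 7 (distinct).
General solution: s(n) = A·(-2)^n + B·(7)^n.
From s(0) = 6: A + B = 6.
From s(1) = 1: -2A + 7B = 1.
Solving: A = \frac{41}{9}, B = \frac{13}{9}.
So s(n) = \frac{41 \left(-2\right)^{n}}{9} + \frac{13 \cdot 7^{n}}{9}.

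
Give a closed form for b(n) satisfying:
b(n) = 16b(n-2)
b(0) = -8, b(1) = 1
Characteristic equation: x² - 16 = 0, which factors as (x - (-4))(x - (4)) = 0.
Roots r₁ = -4, r₂ = 4 (distinct).
General solution: b(n) = A·(-4)^n + B·(4)^n.
From b(0) = -8: A + B = -8.
From b(1) = 1: -4A + 4B = 1.
Solving: A = - \frac{33}{8}, B = - \frac{31}{8}.
So b(n) = - \frac{33 \left(-4\right)^{n}}{8} - \frac{31 \cdot 4^{n}}{8}.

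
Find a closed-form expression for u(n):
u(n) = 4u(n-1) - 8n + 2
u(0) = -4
First-order linear with linear forcing.
Homogeneous solution: u_h(n) = A·(4)^n.
Try particular u_p(n) = pn + q. Substituting:
  pn + q = 4(p(n-1) + q) - 8n + 2.
Matching the n-coefficient: p = 4p - 8 ⇒ p = \frac{8}{3}.
Matching constants: q = -4p + 4q + 2 ⇒ q = \frac{26}{9}.
General: u(n) = A·(4)^n + \frac{8 n}{3} + \frac{26}{9}.
Apply u(0) = -4: A + \frac{26}{9} = -4 ⇒ A = - \frac{62}{9}.
So u(n) = - \frac{62 \cdot 4^{n}}{9} + \frac{8 n}{3} + \frac{26}{9}.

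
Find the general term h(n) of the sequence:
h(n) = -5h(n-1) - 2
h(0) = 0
First-order linear non-homogeneous.
Homogeneous solution: h_h(n) = A·(-5)^n.
Try constant particular solution h_p = K: K = -5K - 2 ⇒ K = - \frac{1}{3}.
General: h(n) = A·(-5)^n - \frac{1}{3}.
Apply h(0) = 0: A - \frac{1}{3} = 0 ⇒ A = \frac{1}{3}.
So h(n) = \frac{\left(-5\right)^{n}}{3} - \frac{1}{3}.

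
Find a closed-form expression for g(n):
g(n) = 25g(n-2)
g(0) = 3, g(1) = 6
Characteristic equation: x² - 25 = 0, which factors as (x - (-5))(x - (5)) = 0.
Roots r₁ = -5, r₂ = 5 (distinct).
General solution: g(n) = A·(-5)^n + B·(5)^n.
From g(0) = 3: A + B = 3.
From g(1) = 6: -5A + 5B = 6.
Solving: A = \frac{9}{10}, B = \frac{21}{10}.
So g(n) = \frac{9 \left(-5\right)^{n}}{10} + \frac{21 \cdot 5^{n}}{10}.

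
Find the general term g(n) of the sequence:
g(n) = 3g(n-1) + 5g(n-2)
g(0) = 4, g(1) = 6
Characteristic equation: x² - 3x - 5 = 0.
Discriminant Δ = (3)² + 4·(5) = 29.
Roots r₁,₂ = (3 ± √29)/2, so r₁ = \frac{3}{2} + \frac{\sqrt{29}}{2}, r₂ = \frac{3}{2} - \frac{\sqrt{29}}{2}.
General solution: g(n) = A·r₁^n + B·r₂^n.
From the initial conditions, A + B = 4 and r₁A + r₂B = 6.
Since r₁ - r₂ = √29: A = (6 - (4)r₂)/√29 = 2, and B = 4 - A = 2.
So g(n) = \left(2\right)\left(\frac{3}{2} + \frac{\sqrt{29}}{2}\right)^n + \left(2\right)\left(\frac{3}{2} - \frac{\sqrt{29}}{2}\right)^n.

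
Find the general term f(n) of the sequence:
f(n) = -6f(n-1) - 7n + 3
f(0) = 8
First-order linear with linear forcing.
Homogeneous solution: f_h(n) = A·(-6)^n.
Try particular f_p(n) = pn + q. Substituting:
  pn + q = -6(p(n-1) + q) - 7n + 3.
Matching the n-coefficient: p = -6p - 7 ⇒ p = -1.
Matching constants: q = 6p - 6q + 3 ⇒ q = - \frac{3}{7}.
General: f(n) = A·(-6)^n - n - \frac{3}{7}.
Apply f(0) = 8: A - \frac{3}{7} = 8 ⇒ A = \frac{59}{7}.
So f(n) = \frac{59 \left(-6\right)^{n}}{7} - n - \frac{3}{7}.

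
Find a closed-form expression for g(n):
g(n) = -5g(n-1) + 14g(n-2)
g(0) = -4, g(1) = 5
Characteristic equation: x² + 5x - 14 = 0, which factors as (x - (-7))(x - (2)) = 0.
Roots r₁ = -7, r₂ = 2 (distinct).
General solution: g(n) = A·(-7)^n + B·(2)^n.
From g(0) = -4: A + B = -4.
From g(1) = 5: -7A + 2B = 5.
Solving: A = - \frac{13}{9}, B = - \frac{23}{9}.
So g(n) = - \frac{13 \left(-7\right)^{n}}{9} - \frac{23 \cdot 2^{n}}{9}.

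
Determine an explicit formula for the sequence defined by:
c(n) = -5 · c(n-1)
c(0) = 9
Pure geometric recurrence with ratio -5.
By induction c(n) = c(0) · (-5)^n = 9 \left(-5\right)^{n}.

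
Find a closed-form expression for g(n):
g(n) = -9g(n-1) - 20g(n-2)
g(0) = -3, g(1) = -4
Characteristic equation: x² + 9x + 20 = 0, which factors as (x - (-5))(x - (-4)) = 0.
Roots r₁ = -5, r₂ = -4 (distinct).
General solution: g(n) = A·(-5)^n + B·(-4)^n.
From g(0) = -3: A + B = -3.
From g(1) = -4: -5A - 4B = -4.
Solving: A = 16, B = -19.
So g(n) = - 19 \left(-4\right)^{n} + 16 \left(-5\right)^{n}.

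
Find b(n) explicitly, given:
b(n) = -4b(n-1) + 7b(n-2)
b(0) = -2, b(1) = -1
Characteristic equation: x² + 4x - 7 = 0.
Discriminant Δ = (-4)² + 4·(7) = 44.
Roots r₁,₂ = (-4 ± √44)/2, so r₁ = -2 + \sqrt{11}, r₂ = - \sqrt{11} - 2.
General solution: b(n) = A·r₁^n + B·r₂^n.
From the initial conditions, A + B = -2 and r₁A + r₂B = -1.
Since r₁ - r₂ = √44: A = (-1 - (-2)r₂)/√44 = -1 - \frac{5 \sqrt{11}}{22}, and B = -2 - A = -1 + \frac{5 \sqrt{11}}{22}.
So b(n) = \left(-1 - \frac{5 \sqrt{11}}{22}\right)\left(-2 + \sqrt{11}\right)^n + \left(-1 + \frac{5 \sqrt{11}}{22}\right)\left(- \sqrt{11} - 2\right)^n.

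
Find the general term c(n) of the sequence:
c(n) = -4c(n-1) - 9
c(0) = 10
First-order linear non-homogeneous.
Homogeneous solution: c_h(n) = A·(-4)^n.
Try constant particular solution c_p = K: K = -4K - 9 ⇒ K = - \frac{9}{5}.
General: c(n) = A·(-4)^n - \frac{9}{5}.
Apply c(0) = 10: A - \frac{9}{5} = 10 ⇒ A = \frac{59}{5}.
So c(n) = \frac{59 \left(-4\right)^{n}}{5} - \frac{9}{5}.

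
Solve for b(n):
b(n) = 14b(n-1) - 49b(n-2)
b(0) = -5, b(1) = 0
Characteristic equation: x² - 14x + 49 = 0, which is (x - (7))².
Repeated root r = 7.
General solution: b(n) = (A + Bn)·(7)^n.
From b(0) = -5: A = -5.
From b(1) = 0: (A + B)·(7) = 0 ⇒ B = 5.
So b(n) = \left(5 n - 5\right) \cdot (7)^n.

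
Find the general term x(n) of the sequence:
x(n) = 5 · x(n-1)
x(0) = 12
Pure geometric recurrence with ratio 5.
By induction x(n) = x(0) · (5)^n = 12 \cdot 5^{n}.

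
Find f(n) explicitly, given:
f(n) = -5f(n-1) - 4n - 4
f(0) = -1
First-order linear with linear forcing.
Homogeneous solution: f_h(n) = A·(-5)^n.
Try particular f_p(n) = pn + q. Substituting:
  pn + q = -5(p(n-1) + q) - 4n - 4.
Matching the n-coefficient: p = -5p - 4 ⇒ p = - \frac{2}{3}.
Matching constants: q = 5p - 5q - 4 ⇒ q = - \frac{11}{9}.
General: f(n) = A·(-5)^n - \frac{2 n}{3} - \frac{11}{9}.
Apply f(0) = -1: A - \frac{11}{9} = -1 ⇒ A = \frac{2}{9}.
So f(n) = \frac{2 \left(-5\right)^{n}}{9} - \frac{2 n}{3} - \frac{11}{9}.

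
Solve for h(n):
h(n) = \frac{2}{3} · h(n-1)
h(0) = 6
Pure geometric recurrence with ratio \frac{2}{3}.
By induction h(n) = h(0) · (\frac{2}{3})^n = 6 \left(\frac{2}{3}\right)^{n}.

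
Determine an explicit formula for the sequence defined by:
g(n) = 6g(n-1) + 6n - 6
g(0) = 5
First-order linear with linear forcing.
Homogeneous solution: g_h(n) = A·(6)^n.
Try particular g_p(n) = pn + q. Substituting:
  pn + q = 6(p(n-1) + q) + 6n - 6.
Matching the n-coefficient: p = 6p + 6 ⇒ p = - \frac{6}{5}.
Matching constants: q = -6p + 6q - 6 ⇒ q = - \frac{6}{25}.
General: g(n) = A·(6)^n - \frac{6 n}{5} - \frac{6}{25}.
Apply g(0) = 5: A - \frac{6}{25} = 5 ⇒ A = \frac{131}{25}.
So g(n) = \frac{131 \cdot 6^{n}}{25} - \frac{6 n}{5} - \frac{6}{25}.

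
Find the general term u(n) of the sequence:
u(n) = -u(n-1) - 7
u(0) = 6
First-order linear non-homogeneous.
Homogeneous solution: u_h(n) = A·(-1)^n.
Try constant particular solution u_p = K: K = -K - 7 ⇒ K = - \frac{7}{2}.
General: u(n) = A·(-1)^n - \frac{7}{2}.
Apply u(0) = 6: A - \frac{7}{2} = 6 ⇒ A = \frac{19}{2}.
So u(n) = \frac{19 \left(-1\right)^{n}}{2} - \frac{7}{2}.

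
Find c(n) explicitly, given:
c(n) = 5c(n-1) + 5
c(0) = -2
First-order linear non-homogeneous.
Homogeneous solution: c_h(n) = A·(5)^n.
Try constant particular solution c_p = K: K = 5K + 5 ⇒ K = - \frac{5}{4}.
General: c(n) = A·(5)^n - \frac{5}{4}.
Apply c(0) = -2: A - \frac{5}{4} = -2 ⇒ A = - \frac{3}{4}.
So c(n) = - \frac{3 \cdot 5^{n}}{4} - \frac{5}{4}.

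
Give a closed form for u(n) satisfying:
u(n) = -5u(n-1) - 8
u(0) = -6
First-order linear non-homogeneous.
Homogeneous solution: u_h(n) = A·(-5)^n.
Try constant particular solution u_p = K: K = -5K - 8 ⇒ K = - \frac{4}{3}.
General: u(n) = A·(-5)^n - \frac{4}{3}.
Apply u(0) = -6: A - \frac{4}{3} = -6 ⇒ A = - \frac{14}{3}.
So u(n) = - \frac{14 \left(-5\right)^{n}}{3} - \frac{4}{3}.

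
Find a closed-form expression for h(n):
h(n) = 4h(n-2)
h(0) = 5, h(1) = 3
Characteristic equation: x² - 4 = 0, which factors as (x - (-2))(x - (2)) = 0.
Roots r₁ = -2, r₂ = 2 (distinct).
General solution: h(n) = A·(-2)^n + B·(2)^n.
From h(0) = 5: A + B = 5.
From h(1) = 3: -2A + 2B = 3.
Solving: A = \frac{7}{4}, B = \frac{13}{4}.
So h(n) = \frac{7 \left(-2\right)^{n}}{4} + \frac{13 \cdot 2^{n}}{4}.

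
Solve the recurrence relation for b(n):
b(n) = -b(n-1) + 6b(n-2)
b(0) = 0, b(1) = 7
Characteristic equation: x² + x - 6 = 0, which factors as (x - (2))(x - (-3)) = 0.
Roots r₁ = 2, r₂ = -3 (distinct).
General solution: b(n) = A·(2)^n + B·(-3)^n.
From b(0) = 0: A + B = 0.
From b(1) = 7: 2A - 3B = 7.
Solving: A = \frac{7}{5}, B = - \frac{7}{5}.
So b(n) = - \frac{7 \left(-3\right)^{n}}{5} + \frac{7 \cdot 2^{n}}{5}.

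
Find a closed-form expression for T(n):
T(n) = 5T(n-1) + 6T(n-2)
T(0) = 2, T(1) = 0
Characteristic equation: x² - 5x - 6 = 0, which factors as (x - (6))(x - (-1)) = 0.
Roots r₁ = 6, r₂ = -1 (distinct).
General solution: T(n) = A·(6)^n + B·(-1)^n.
From T(0) = 2: A + B = 2.
From T(1) = 0: 6A - B = 0.
Solving: A = \frac{2}{7}, B = \frac{12}{7}.
So T(n) = \frac{12 \left(-1\right)^{n}}{7} + \frac{2 \cdot 6^{n}}{7}.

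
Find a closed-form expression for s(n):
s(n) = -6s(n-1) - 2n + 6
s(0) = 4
First-order linear with linear forcing.
Homogeneous solution: s_h(n) = A·(-6)^n.
Try particular s_p(n) = pn + q. Substituting:
  pn + q = -6(p(n-1) + q) - 2n + 6.
Matching the n-coefficient: p = -6p - 2 ⇒ p = - \frac{2}{7}.
Matching constants: q = 6p - 6q + 6 ⇒ q = \frac{30}{49}.
General: s(n) = A·(-6)^n - \frac{2 n}{7} + \frac{30}{49}.
Apply s(0) = 4: A + \frac{30}{49} = 4 ⇒ A = \frac{166}{49}.
So s(n) = \frac{166 \left(-6\right)^{n}}{49} - \frac{2 n}{7} + \frac{30}{49}.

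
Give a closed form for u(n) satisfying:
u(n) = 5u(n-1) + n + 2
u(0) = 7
First-order linear with linear forcing.
Homogeneous solution: u_h(n) = A·(5)^n.
Try particular u_p(n) = pn + q. Substituting:
  pn + q = 5(p(n-1) + q) + n + 2.
Matching the n-coefficient: p = 5p + 1 ⇒ p = - \frac{1}{4}.
Matching constants: q = -5p + 5q + 2 ⇒ q = - \frac{13}{16}.
General: u(n) = A·(5)^n - \frac{n}{4} - \frac{13}{16}.
Apply u(0) = 7: A - \frac{13}{16} = 7 ⇒ A = \frac{125}{16}.
So u(n) = \frac{125 \cdot 5^{n}}{16} - \frac{n}{4} - \frac{13}{16}.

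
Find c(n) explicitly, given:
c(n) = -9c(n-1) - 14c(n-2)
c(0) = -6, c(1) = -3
Characteristic equation: x² + 9x + 14 = 0, which factors as (x - (-7))(x - (-2)) = 0.
Roots r₁ = -7, r₂ = -2 (distinct).
General solution: c(n) = A·(-7)^n + B·(-2)^n.
From c(0) = -6: A + B = -6.
From c(1) = -3: -7A - 2B = -3.
Solving: A = 3, B = -9.
So c(n) = - 9 \left(-2\right)^{n} + 3 \left(-7\right)^{n}.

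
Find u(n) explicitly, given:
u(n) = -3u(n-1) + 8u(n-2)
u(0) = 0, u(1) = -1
Characteristic equation: x² + 3x - 8 = 0.
Discriminant Δ = (-3)² + 4·(8) = 41.
Roots r₁,₂ = (-3 ± √41)/2, so r₁ = - \frac{3}{2} + \frac{\sqrt{41}}{2}, r₂ = - \frac{\sqrt{41}}{2} - \frac{3}{2}.
General solution: u(n) = A·r₁^n + B·r₂^n.
From the initial conditions, A + B = 0 and r₁A + r₂B = -1.
Since r₁ - r₂ = √41: A = (-1 - (0)r₂)/√41 = - \frac{\sqrt{41}}{41}, and B = 0 - A = \frac{\sqrt{41}}{41}.
So u(n) = \left(- \frac{\sqrt{41}}{41}\right)\left(- \frac{3}{2} + \frac{\sqrt{41}}{2}\right)^n + \left(\frac{\sqrt{41}}{41}\right)\left(- \frac{\sqrt{41}}{2} - \frac{3}{2}\right)^n.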